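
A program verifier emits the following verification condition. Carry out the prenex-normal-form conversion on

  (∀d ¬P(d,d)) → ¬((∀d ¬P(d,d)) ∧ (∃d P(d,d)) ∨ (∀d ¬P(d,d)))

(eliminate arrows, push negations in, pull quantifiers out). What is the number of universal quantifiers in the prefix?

First replace A → B with ¬A ∨ B.
  ¬(∀d ¬P(d,d)) ∨ ¬((∀d ¬P(d,d)) ∧ (∃d P(d,d)) ∨ (∀d ¬P(d,d)))
Push ¬ through the quantifiers and connectives to reach negation normal form:
  (∃d P(d,d)) ∨ ((∃d P(d,d)) ∨ (∀d ¬P(d,d))) ∧ (∃d P(d,d))
Give each quantifier a distinct variable: d↦b, d↦y, d↦t.
  (∃d P(d,d)) ∨ ((∃b P(b,b)) ∨ (∀y ¬P(y,y))) ∧ (∃t P(t,t))
Pull the quantifiers to the front (each side's bound variable is not free in the other side):
  ∃d ∃b ∀y ∃t (P(d,d) ∨ (P(b,b) ∨ ¬P(y,y)) ∧ P(t,t))
The prefix is ∃d ∃b ∀y ∃t: 1 universal, 3 existential.

1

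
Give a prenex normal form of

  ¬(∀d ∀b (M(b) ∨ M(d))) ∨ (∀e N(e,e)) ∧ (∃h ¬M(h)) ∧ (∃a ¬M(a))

∃d ∃b ∀e ∃h ∃a (¬M(b) ∧ ¬M(d) ∨ N(e,e) ∧ ¬M(h) ∧ ¬M(a))

Drive negations inward (¬∀x A ≡ ∃x ¬A, ¬∃x A ≡ ∀x ¬A, De Morgan for ∧/∨):
  (∃d ∃b (¬M(b) ∧ ¬M(d))) ∨ (∀e N(e,e)) ∧ (∃h ¬M(h)) ∧ (∃a ¬M(a))
Extract every quantifier outward, since the variables are now distinct and don't occur free across branches:
  ∃d ∃b ∀e ∃h ∃a (¬M(b) ∧ ¬M(d) ∨ N(e,e) ∧ ¬M(h) ∧ ¬M(a))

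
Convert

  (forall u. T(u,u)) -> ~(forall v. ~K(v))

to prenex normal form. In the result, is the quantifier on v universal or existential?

First replace A → B with ¬A ∨ B.
  ~(forall u. T(u,u)) | ~(forall v. ~K(v))
Drive negations inward (¬∀x A ≡ ∃x ¬A, ¬∃x A ≡ ∀x ¬A, De Morgan for ∧/∨):
  (exists u. ~T(u,u)) | (exists v. K(v))
All bound variables are already distinct, so no renaming is needed.
Extract every quantifier outward, since the variables are now distinct and don't occur free across branches:
  exists u. exists v. (~T(u,u) | K(v))
The quantifier forall v sits under an odd number of negations (counting the antecedent side of each →), so it flips to exists v.

existential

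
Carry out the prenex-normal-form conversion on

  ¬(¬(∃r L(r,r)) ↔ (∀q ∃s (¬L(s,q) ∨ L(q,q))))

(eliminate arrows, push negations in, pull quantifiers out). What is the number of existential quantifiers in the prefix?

3

First replace A → B with ¬A ∨ B; A ↔ B as (¬A ∨ B) ∧ (¬B ∨ A).
  ¬((¬¬(∃r L(r,r)) ∨ (∀q ∃s (¬L(s,q) ∨ L(q,q)))) ∧ (¬(∀q ∃s (¬L(s,q) ∨ L(q,q))) ∨ ¬(∃r L(r,r))))
Drive negations inward (¬∀x A ≡ ∃x ¬A, ¬∃x A ≡ ∀x ¬A, De Morgan for ∧/∨):
  (∀r ¬L(r,r)) ∧ (∃q ∀s (L(s,q) ∧ ¬L(q,q))) ∨ (∀q ∃s (¬L(s,q) ∨ L(q,q))) ∧ (∃r L(r,r))
Standardize variables apart so no two quantifiers bind the same name: q↦u, s↦x1, r↦p.
  (∀r ¬L(r,r)) ∧ (∃q ∀s (L(s,q) ∧ ¬L(q,q))) ∨ (∀u ∃x1 (¬L(x1,u) ∨ L(u,u))) ∧ (∃p L(p,p))
Pull the quantifiers to the front (each side's bound variable is not free in the other side):
  ∀r ∃q ∀s ∀u ∃x1 ∃p (¬L(r,r) ∧ L(s,q) ∧ ¬L(q,q) ∨ (¬L(x1,u) ∨ L(u,u)) ∧ L(p,p))
The prefix is ∀r ∃q ∀s ∀u ∃x1 ∃p: 3 universal, 3 existential.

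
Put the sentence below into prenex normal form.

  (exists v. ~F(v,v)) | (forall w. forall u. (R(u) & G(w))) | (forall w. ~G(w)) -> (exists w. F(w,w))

forall v. exists w. exists u. exists q. exists u1. (F(v,v) & (~R(u) | ~G(w)) & G(q) | F(u1,u1))

Rewrite implications/biconditionals: A → B as ¬A ∨ B.
  ~((exists v. ~F(v,v)) | (forall w. forall u. (R(u) & G(w))) | (forall w. ~G(w))) | (exists w. F(w,w))
Drive negations inward (¬∀x A ≡ ∃x ¬A, ¬∃x A ≡ ∀x ¬A, De Morgan for ∧/∨):
  (forall v. F(v,v)) & (exists w. exists u. (~R(u) | ~G(w))) & (exists w. G(w)) | (exists w. F(w,w))
Rename bound variables to avoid capture: w↦q, w↦u1.
  (forall v. F(v,v)) & (exists w. exists u. (~R(u) | ~G(w))) & (exists q. G(q)) | (exists u1. F(u1,u1))
Finally move all quantifiers to the prefix:
  forall v. exists w. exists u. exists q. exists u1. (F(v,v) & (~R(u) | ~G(w)) & G(q) | F(u1,u1))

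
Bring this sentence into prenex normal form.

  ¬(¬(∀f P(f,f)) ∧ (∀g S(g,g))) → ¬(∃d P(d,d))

Eliminate → and ↔ using ¬ and ∨.
  ¬¬(¬(∀f P(f,f)) ∧ (∀g S(g,g))) ∨ ¬(∃d P(d,d))
Drive negations inward (¬∀x A ≡ ∃x ¬A, ¬∃x A ≡ ∀x ¬A, De Morgan for ∧/∨):
  (∃f ¬P(f,f)) ∧ (∀g S(g,g)) ∨ (∀d ¬P(d,d))
Pull the quantifiers to the front (each side's bound variable is not free in the other side):
  ∃f ∀g ∀d (¬P(f,f) ∧ S(g,g) ∨ ¬P(d,d))

∃f ∀g ∀d (¬P(f,f) ∧ S(g,g) ∨ ¬P(d,d))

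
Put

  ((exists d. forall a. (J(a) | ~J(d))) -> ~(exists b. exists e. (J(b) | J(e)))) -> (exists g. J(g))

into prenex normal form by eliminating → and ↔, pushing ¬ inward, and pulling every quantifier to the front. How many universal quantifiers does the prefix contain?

1

Eliminate → and ↔ using ¬ and ∨.
  ~(~(exists d. forall a. (J(a) | ~J(d))) | ~(exists b. exists e. (J(b) | J(e)))) | (exists g. J(g))
Move each ¬ inward, flipping quantifiers it crosses:
  (exists d. forall a. (J(a) | ~J(d))) & (exists b. exists e. (J(b) | J(e))) | (exists g. J(g))
All bound variables are already distinct, so no renaming is needed.
Extract every quantifier outward, since the variables are now distinct and don't occur free across branches:
  exists d. forall a. exists b. exists e. exists g. ((J(a) | ~J(d)) & (J(b) | J(e)) | J(g))
The prefix is exists d forall a exists b exists e exists g: 1 universal, 4 existential.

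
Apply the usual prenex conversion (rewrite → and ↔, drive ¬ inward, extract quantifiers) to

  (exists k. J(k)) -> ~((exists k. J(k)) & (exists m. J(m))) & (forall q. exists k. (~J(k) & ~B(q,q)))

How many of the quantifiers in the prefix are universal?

4

Rewrite implications/biconditionals: A → B as ¬A ∨ B.
  ~(exists k. J(k)) | ~((exists k. J(k)) & (exists m. J(m))) & (forall q. exists k. (~J(k) & ~B(q,q)))
Drive negations inward (¬∀x A ≡ ∃x ¬A, ¬∃x A ≡ ∀x ¬A, De Morgan for ∧/∨):
  (forall k. ~J(k)) | ((forall k. ~J(k)) | (forall m. ~J(m))) & (forall q. exists k. (~J(k) & ~B(q,q)))
Standardize variables apart so no two quantifiers bind the same name: k↦z1, k↦r.
  (forall k. ~J(k)) | ((forall z1. ~J(z1)) | (forall m. ~J(m))) & (forall q. exists r. (~J(r) & ~B(q,q)))
Extract every quantifier outward, since the variables are now distinct and don't occur free across branches:
  forall k. forall z1. forall m. forall q. exists r. (~J(k) | (~J(z1) | ~J(m)) & ~J(r) & ~B(q,q))
The prefix is forall k forall z1 forall m forall q exists r: 4 universal, 1 existential.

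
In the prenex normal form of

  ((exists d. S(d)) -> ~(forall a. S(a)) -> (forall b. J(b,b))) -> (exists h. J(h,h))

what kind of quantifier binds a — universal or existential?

First replace A → B with ¬A ∨ B.
  ~(~(exists d. S(d)) | ~~(forall a. S(a)) | (forall b. J(b,b))) | (exists h. J(h,h))
Push ¬ through the quantifiers and connectives to reach negation normal form:
  (exists d. S(d)) & (exists a. ~S(a)) & (exists b. ~J(b,b)) | (exists h. J(h,h))
All bound variables are already distinct, so no renaming is needed.
Finally move all quantifiers to the prefix:
  exists d. exists a. exists b. exists h. (S(d) & ~S(a) & ~J(b,b) | J(h,h))
The quantifier forall a sits under an odd number of negations (counting the antecedent side of each →), so it flips to exists a.

existential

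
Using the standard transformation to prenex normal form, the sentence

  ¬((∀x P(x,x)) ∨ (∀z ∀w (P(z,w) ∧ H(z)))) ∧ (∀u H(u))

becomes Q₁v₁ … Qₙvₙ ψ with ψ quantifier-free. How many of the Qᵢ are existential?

Drive negations inward (¬∀x A ≡ ∃x ¬A, ¬∃x A ≡ ∀x ¬A, De Morgan for ∧/∨):
  (∃x ¬P(x,x)) ∧ (∃z ∃w (¬P(z,w) ∨ ¬H(z))) ∧ (∀u H(u))
All bound variables are already distinct, so no renaming is needed.
Extract every quantifier outward, since the variables are now distinct and don't occur free across branches:
  ∃x ∃z ∃w ∀u (¬P(x,x) ∧ (¬P(z,w) ∨ ¬H(z)) ∧ H(u))
The prefix is ∃x ∃z ∃w ∀u: 1 universal, 3 existential.

3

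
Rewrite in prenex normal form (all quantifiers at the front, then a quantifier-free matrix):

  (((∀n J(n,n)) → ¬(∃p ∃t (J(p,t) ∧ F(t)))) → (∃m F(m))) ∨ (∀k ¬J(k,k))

Rewrite implications/biconditionals: A → B as ¬A ∨ B.
  ¬(¬(∀n J(n,n)) ∨ ¬(∃p ∃t (J(p,t) ∧ F(t)))) ∨ (∃m F(m)) ∨ (∀k ¬J(k,k))
Push ¬ through the quantifiers and connectives to reach negation normal form:
  (∀n J(n,n)) ∧ (∃p ∃t (J(p,t) ∧ F(t))) ∨ (∃m F(m)) ∨ (∀k ¬J(k,k))
Extract every quantifier outward, since the variables are now distinct and don't occur free across branches:
  ∀n ∃p ∃t ∃m ∀k (J(n,n) ∧ J(p,t) ∧ F(t) ∨ F(m) ∨ ¬J(k,k))

∀n ∃p ∃t ∃m ∀k (J(n,n) ∧ J(p,t) ∧ F(t) ∨ F(m) ∨ ¬J(k,k))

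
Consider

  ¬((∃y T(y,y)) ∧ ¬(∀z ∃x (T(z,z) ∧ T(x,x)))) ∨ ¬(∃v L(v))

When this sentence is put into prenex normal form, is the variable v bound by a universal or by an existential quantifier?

universal

Move each ¬ inward, flipping quantifiers it crosses:
  (∀y ¬T(y,y)) ∨ (∀z ∃x (T(z,z) ∧ T(x,x))) ∨ (∀v ¬L(v))
All bound variables are already distinct, so no renaming is needed.
Extract every quantifier outward, since the variables are now distinct and don't occur free across branches:
  ∀y ∀z ∃x ∀v (¬T(y,y) ∨ T(z,z) ∧ T(x,x) ∨ ¬L(v))
The quantifier ∃v sits under an odd number of negations, so it flips to ∀v.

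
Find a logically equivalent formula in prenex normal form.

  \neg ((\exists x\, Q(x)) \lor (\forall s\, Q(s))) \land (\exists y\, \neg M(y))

\forall x\, \exists s\, \exists y\, (\neg Q(x) \land \neg Q(s) \land \neg M(y))

Push ¬ through the quantifiers and connectives to reach negation normal form:
  (\forall x\, \neg Q(x)) \land (\exists s\, \neg Q(s)) \land (\exists y\, \neg M(y))
All bound variables are already distinct, so no renaming is needed.
Pull the quantifiers to the front (each side's bound variable is not free in the other side):
  \forall x\, \exists s\, \exists y\, (\neg Q(x) \land \neg Q(s) \land \neg M(y))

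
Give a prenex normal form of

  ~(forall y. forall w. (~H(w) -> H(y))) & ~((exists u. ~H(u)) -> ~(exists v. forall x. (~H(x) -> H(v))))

exists y. exists w. exists u. exists v. forall x. (~H(w) & ~H(y) & ~H(u) & (H(x) | H(v)))

Rewrite implications/biconditionals: A → B as ¬A ∨ B.
  ~(forall y. forall w. (~~H(w) | H(y))) & ~(~(exists u. ~H(u)) | ~(exists v. forall x. (~~H(x) | H(v))))
Push ¬ through the quantifiers and connectives to reach negation normal form:
  (exists y. exists w. (~H(w) & ~H(y))) & (exists u. ~H(u)) & (exists v. forall x. (H(x) | H(v)))
Pull the quantifiers to the front (each side's bound variable is not free in the other side):
  exists y. exists w. exists u. exists v. forall x. (~H(w) & ~H(y) & ~H(u) & (H(x) | H(v)))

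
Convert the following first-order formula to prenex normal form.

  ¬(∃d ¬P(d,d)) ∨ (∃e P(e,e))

Push ¬ through the quantifiers and connectives to reach negation normal form:
  (∀d P(d,d)) ∨ (∃e P(e,e))
All bound variables are already distinct, so no renaming is needed.
Extract every quantifier outward, since the variables are now distinct and don't occur free across branches:
  ∀d ∃e (P(d,d) ∨ P(e,e))

∀d ∃e (P(d,d) ∨ P(e,e))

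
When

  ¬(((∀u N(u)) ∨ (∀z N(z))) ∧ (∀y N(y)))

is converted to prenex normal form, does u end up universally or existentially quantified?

Drive negations inward (¬∀x A ≡ ∃x ¬A, ¬∃x A ≡ ∀x ¬A, De Morgan for ∧/∨):
  (∃u ¬N(u)) ∧ (∃z ¬N(z)) ∨ (∃y ¬N(y))
Finally move all quantifiers to the prefix:
  ∃u ∃z ∃y (¬N(u) ∧ ¬N(z) ∨ ¬N(y))
The quantifier ∀u sits under an odd number of negations, so it flips to ∃u.

existential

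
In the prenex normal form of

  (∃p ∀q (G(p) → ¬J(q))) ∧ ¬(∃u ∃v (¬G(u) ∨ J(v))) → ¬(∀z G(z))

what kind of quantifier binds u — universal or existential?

First replace A → B with ¬A ∨ B.
  ¬((∃p ∀q (¬G(p) ∨ ¬J(q))) ∧ ¬(∃u ∃v (¬G(u) ∨ J(v)))) ∨ ¬(∀z G(z))
Drive negations inward (¬∀x A ≡ ∃x ¬A, ¬∃x A ≡ ∀x ¬A, De Morgan for ∧/∨):
  (∀p ∃q (G(p) ∧ J(q))) ∨ (∃u ∃v (¬G(u) ∨ J(v))) ∨ (∃z ¬G(z))
Finally move all quantifiers to the prefix:
  ∀p ∃q ∃u ∃v ∃z (G(p) ∧ J(q) ∨ ¬G(u) ∨ J(v) ∨ ¬G(z))
The quantifier ∃u sits under an even number of negations (counting the antecedent side of each →), so it remains existential.

existential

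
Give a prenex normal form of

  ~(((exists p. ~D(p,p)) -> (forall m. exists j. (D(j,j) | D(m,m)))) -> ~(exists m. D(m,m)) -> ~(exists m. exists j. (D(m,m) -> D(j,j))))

forall p. forall m. exists j. forall r. exists a. exists x. ((D(p,p) | D(j,j) | D(m,m)) & ~D(r,r) & (~D(a,a) | D(x,x)))

Rewrite implications/biconditionals: A → B as ¬A ∨ B.
  ~(~(~(exists p. ~D(p,p)) | (forall m. exists j. (D(j,j) | D(m,m)))) | ~~(exists m. D(m,m)) | ~(exists m. exists j. (~D(m,m) | D(j,j))))
Drive negations inward (¬∀x A ≡ ∃x ¬A, ¬∃x A ≡ ∀x ¬A, De Morgan for ∧/∨):
  ((forall p. D(p,p)) | (forall m. exists j. (D(j,j) | D(m,m)))) & (forall m. ~D(m,m)) & (exists m. exists j. (~D(m,m) | D(j,j)))
Standardize variables apart so no two quantifiers bind the same name: m↦r, m↦a, j↦x.
  ((forall p. D(p,p)) | (forall m. exists j. (D(j,j) | D(m,m)))) & (forall r. ~D(r,r)) & (exists a. exists x. (~D(a,a) | D(x,x)))
Finally move all quantifiers to the prefix:
  forall p. forall m. exists j. forall r. exists a. exists x. ((D(p,p) | D(j,j) | D(m,m)) & ~D(r,r) & (~D(a,a) | D(x,x)))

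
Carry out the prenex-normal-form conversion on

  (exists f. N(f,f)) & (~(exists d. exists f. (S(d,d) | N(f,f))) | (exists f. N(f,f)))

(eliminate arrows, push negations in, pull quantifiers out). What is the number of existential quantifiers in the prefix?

Drive negations inward (¬∀x A ≡ ∃x ¬A, ¬∃x A ≡ ∀x ¬A, De Morgan for ∧/∨):
  (exists f. N(f,f)) & ((forall d. forall f. (~S(d,d) & ~N(f,f))) | (exists f. N(f,f)))
Rename bound variables to avoid capture: f↦p, f↦x1.
  (exists f. N(f,f)) & ((forall d. forall p. (~S(d,d) & ~N(p,p))) | (exists x1. N(x1,x1)))
Extract every quantifier outward, since the variables are now distinct and don't occur free across branches:
  exists f. forall d. forall p. exists x1. (N(f,f) & (~S(d,d) & ~N(p,p) | N(x1,x1)))
The prefix is exists f forall d forall p exists x1: 2 universal, 2 existential.

2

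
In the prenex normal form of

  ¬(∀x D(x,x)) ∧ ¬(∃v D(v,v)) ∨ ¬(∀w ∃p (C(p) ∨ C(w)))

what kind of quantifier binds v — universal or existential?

Push ¬ through the quantifiers and connectives to reach negation normal form:
  (∃x ¬D(x,x)) ∧ (∀v ¬D(v,v)) ∨ (∃w ∀p (¬C(p) ∧ ¬C(w)))
All bound variables are already distinct, so no renaming is needed.
Extract every quantifier outward, since the variables are now distinct and don't occur free across branches:
  ∃x ∀v ∃w ∀p (¬D(x,x) ∧ ¬D(v,v) ∨ ¬C(p) ∧ ¬C(w))
The quantifier ∃v sits under an odd number of negations, so it flips to ∀v.

universal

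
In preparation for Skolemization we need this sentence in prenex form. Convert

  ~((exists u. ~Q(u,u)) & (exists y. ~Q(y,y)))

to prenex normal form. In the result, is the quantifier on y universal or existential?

Move each ¬ inward, flipping quantifiers it crosses:
  (forall u. Q(u,u)) | (forall y. Q(y,y))
All bound variables are already distinct, so no renaming is needed.
Pull the quantifiers to the front (each side's bound variable is not free in the other side):
  forall u. forall y. (Q(u,u) | Q(y,y))
The quantifier exists y sits under an odd number of negations, so it flips to forall y.

universal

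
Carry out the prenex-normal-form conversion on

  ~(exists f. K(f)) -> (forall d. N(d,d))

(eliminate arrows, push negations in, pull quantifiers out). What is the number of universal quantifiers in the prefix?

Eliminate → and ↔ using ¬ and ∨.
  ~~(exists f. K(f)) | (forall d. N(d,d))
Move each ¬ inward, flipping quantifiers it crosses:
  (exists f. K(f)) | (forall d. N(d,d))
All bound variables are already distinct, so no renaming is needed.
Extract every quantifier outward, since the variables are now distinct and don't occur free across branches:
  exists f. forall d. (K(f) | N(d,d))
The prefix is exists f forall d: 1 universal, 1 existential.

1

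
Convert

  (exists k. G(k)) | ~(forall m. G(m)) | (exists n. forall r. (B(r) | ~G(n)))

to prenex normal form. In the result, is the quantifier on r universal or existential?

Push ¬ through the quantifiers and connectives to reach negation normal form:
  (exists k. G(k)) | (exists m. ~G(m)) | (exists n. forall r. (B(r) | ~G(n)))
Finally move all quantifiers to the prefix:
  exists k. exists m. exists n. forall r. (G(k) | ~G(m) | B(r) | ~G(n))
The quantifier forall r sits under an even number of negations, so it remains universal.

universal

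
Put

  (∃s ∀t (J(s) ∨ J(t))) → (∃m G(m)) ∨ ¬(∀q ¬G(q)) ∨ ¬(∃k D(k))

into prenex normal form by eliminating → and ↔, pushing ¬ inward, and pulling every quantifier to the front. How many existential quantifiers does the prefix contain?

Eliminate → and ↔ using ¬ and ∨.
  ¬(∃s ∀t (J(s) ∨ J(t))) ∨ (∃m G(m)) ∨ ¬(∀q ¬G(q)) ∨ ¬(∃k D(k))
Drive negations inward (¬∀x A ≡ ∃x ¬A, ¬∃x A ≡ ∀x ¬A, De Morgan for ∧/∨):
  (∀s ∃t (¬J(s) ∧ ¬J(t))) ∨ (∃m G(m)) ∨ (∃q G(q)) ∨ (∀k ¬D(k))
Finally move all quantifiers to the prefix:
  ∀s ∃t ∃m ∃q ∀k (¬J(s) ∧ ¬J(t) ∨ G(m) ∨ G(q) ∨ ¬D(k))
The prefix is ∀s ∃t ∃m ∃q ∀k: 2 universal, 3 existential.

3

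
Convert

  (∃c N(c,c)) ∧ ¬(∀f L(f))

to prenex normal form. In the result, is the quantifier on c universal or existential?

Move each ¬ inward, flipping quantifiers it crosses:
  (∃c N(c,c)) ∧ (∃f ¬L(f))
All bound variables are already distinct, so no renaming is needed.
Extract every quantifier outward, since the variables are now distinct and don't occur free across branches:
  ∃c ∃f (N(c,c) ∧ ¬L(f))
The quantifier ∃c sits under an even number of negations, so it remains existential.

existential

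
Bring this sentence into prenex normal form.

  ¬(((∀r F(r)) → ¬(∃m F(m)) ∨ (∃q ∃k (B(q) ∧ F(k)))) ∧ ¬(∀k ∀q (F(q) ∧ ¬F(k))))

∀r ∃m ∀q ∀k ∀z1 ∀x1 (F(r) ∧ F(m) ∧ (¬B(q) ∨ ¬F(k)) ∨ F(x1) ∧ ¬F(z1))

First replace A → B with ¬A ∨ B.
  ¬((¬(∀r F(r)) ∨ ¬(∃m F(m)) ∨ (∃q ∃k (B(q) ∧ F(k)))) ∧ ¬(∀k ∀q (F(q) ∧ ¬F(k))))
Push ¬ through the quantifiers and connectives to reach negation normal form:
  (∀r F(r)) ∧ (∃m F(m)) ∧ (∀q ∀k (¬B(q) ∨ ¬F(k))) ∨ (∀k ∀q (F(q) ∧ ¬F(k)))
Give each quantifier a distinct variable: k↦z1, q↦x1.
  (∀r F(r)) ∧ (∃m F(m)) ∧ (∀q ∀k (¬B(q) ∨ ¬F(k))) ∨ (∀z1 ∀x1 (F(x1) ∧ ¬F(z1)))
Extract every quantifier outward, since the variables are now distinct and don't occur free across branches:
  ∀r ∃m ∀q ∀k ∀z1 ∀x1 (F(r) ∧ F(m) ∧ (¬B(q) ∨ ¬F(k)) ∨ F(x1) ∧ ¬F(z1))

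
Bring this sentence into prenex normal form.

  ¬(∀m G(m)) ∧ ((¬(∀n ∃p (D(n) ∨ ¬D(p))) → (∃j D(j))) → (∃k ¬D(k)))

First replace A → B with ¬A ∨ B.
  ¬(∀m G(m)) ∧ (¬(¬¬(∀n ∃p (D(n) ∨ ¬D(p))) ∨ (∃j D(j))) ∨ (∃k ¬D(k)))
Drive negations inward (¬∀x A ≡ ∃x ¬A, ¬∃x A ≡ ∀x ¬A, De Morgan for ∧/∨):
  (∃m ¬G(m)) ∧ ((∃n ∀p (¬D(n) ∧ D(p))) ∧ (∀j ¬D(j)) ∨ (∃k ¬D(k)))
All bound variables are already distinct, so no renaming is needed.
Finally move all quantifiers to the prefix:
  ∃m ∃n ∀p ∀j ∃k (¬G(m) ∧ (¬D(n) ∧ D(p) ∧ ¬D(j) ∨ ¬D(k)))

∃m ∃n ∀p ∀j ∃k (¬G(m) ∧ (¬D(n) ∧ D(p) ∧ ¬D(j) ∨ ¬D(k)))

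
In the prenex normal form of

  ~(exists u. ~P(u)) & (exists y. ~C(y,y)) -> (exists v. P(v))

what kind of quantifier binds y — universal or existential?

Rewrite implications/biconditionals: A → B as ¬A ∨ B.
  ~(~(exists u. ~P(u)) & (exists y. ~C(y,y))) | (exists v. P(v))
Push ¬ through the quantifiers and connectives to reach negation normal form:
  (exists u. ~P(u)) | (forall y. C(y,y)) | (exists v. P(v))
Finally move all quantifiers to the prefix:
  exists u. forall y. exists v. (~P(u) | C(y,y) | P(v))
The quantifier exists y sits under an odd number of negations (counting the antecedent side of each →), so it flips to forall y.

universal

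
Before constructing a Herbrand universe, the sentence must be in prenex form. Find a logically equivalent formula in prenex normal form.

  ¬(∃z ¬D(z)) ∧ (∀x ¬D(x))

∀z ∀x (D(z) ∧ ¬D(x))

Drive negations inward (¬∀x A ≡ ∃x ¬A, ¬∃x A ≡ ∀x ¬A, De Morgan for ∧/∨):
  (∀z D(z)) ∧ (∀x ¬D(x))
All bound variables are already distinct, so no renaming is needed.
Finally move all quantifiers to the prefix:
  ∀z ∀x (D(z) ∧ ¬D(x))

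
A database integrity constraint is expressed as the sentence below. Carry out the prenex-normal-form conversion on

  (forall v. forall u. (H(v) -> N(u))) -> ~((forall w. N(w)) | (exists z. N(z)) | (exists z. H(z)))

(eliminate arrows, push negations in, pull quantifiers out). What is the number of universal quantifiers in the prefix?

2

Rewrite implications/biconditionals: A → B as ¬A ∨ B.
  ~(forall v. forall u. (~H(v) | N(u))) | ~((forall w. N(w)) | (exists z. N(z)) | (exists z. H(z)))
Drive negations inward (¬∀x A ≡ ∃x ¬A, ¬∃x A ≡ ∀x ¬A, De Morgan for ∧/∨):
  (exists v. exists u. (H(v) & ~N(u))) | (exists w. ~N(w)) & (forall z. ~N(z)) & (forall z. ~H(z))
Standardize variables apart so no two quantifiers bind the same name: z↦s.
  (exists v. exists u. (H(v) & ~N(u))) | (exists w. ~N(w)) & (forall z. ~N(z)) & (forall s. ~H(s))
Finally move all quantifiers to the prefix:
  exists v. exists u. exists w. forall z. forall s. (H(v) & ~N(u) | ~N(w) & ~N(z) & ~H(s))
The prefix is exists v exists u exists w forall z forall s: 2 universal, 3 existential.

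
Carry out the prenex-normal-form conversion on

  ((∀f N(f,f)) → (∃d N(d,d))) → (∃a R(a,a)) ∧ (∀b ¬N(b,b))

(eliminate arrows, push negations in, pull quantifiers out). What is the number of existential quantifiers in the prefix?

Rewrite implications/biconditionals: A → B as ¬A ∨ B.
  ¬(¬(∀f N(f,f)) ∨ (∃d N(d,d))) ∨ (∃a R(a,a)) ∧ (∀b ¬N(b,b))
Push ¬ through the quantifiers and connectives to reach negation normal form:
  (∀f N(f,f)) ∧ (∀d ¬N(d,d)) ∨ (∃a R(a,a)) ∧ (∀b ¬N(b,b))
All bound variables are already distinct, so no renaming is needed.
Pull the quantifiers to the front (each side's bound variable is not free in the other side):
  ∀f ∀d ∃a ∀b (N(f,f) ∧ ¬N(d,d) ∨ R(a,a) ∧ ¬N(b,b))
The prefix is ∀f ∀d ∃a ∀b: 3 universal, 1 existential.

1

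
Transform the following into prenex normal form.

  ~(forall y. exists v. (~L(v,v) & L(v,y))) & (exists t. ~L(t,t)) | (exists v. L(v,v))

Drive negations inward (¬∀x A ≡ ∃x ¬A, ¬∃x A ≡ ∀x ¬A, De Morgan for ∧/∨):
  (exists y. forall v. (L(v,v) | ~L(v,y))) & (exists t. ~L(t,t)) | (exists v. L(v,v))
Give each quantifier a distinct variable: v↦a.
  (exists y. forall v. (L(v,v) | ~L(v,y))) & (exists t. ~L(t,t)) | (exists a. L(a,a))
Pull the quantifiers to the front (each side's bound variable is not free in the other side):
  exists y. forall v. exists t. exists a. ((L(v,v) | ~L(v,y)) & ~L(t,t) | L(a,a))

exists y. forall v. exists t. exists a. ((L(v,v) | ~L(v,y)) & ~L(t,t) | L(a,a))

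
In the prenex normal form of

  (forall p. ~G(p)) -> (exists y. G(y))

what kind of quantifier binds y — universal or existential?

Rewrite implications/biconditionals: A → B as ¬A ∨ B.
  ~(forall p. ~G(p)) | (exists y. G(y))
Drive negations inward (¬∀x A ≡ ∃x ¬A, ¬∃x A ≡ ∀x ¬A, De Morgan for ∧/∨):
  (exists p. G(p)) | (exists y. G(y))
All bound variables are already distinct, so no renaming is needed.
Extract every quantifier outward, since the variables are now distinct and don't occur free across branches:
  exists p. exists y. (G(p) | G(y))
The quantifier exists y sits under an even number of negations (counting the antecedent side of each →), so it remains existential.

existential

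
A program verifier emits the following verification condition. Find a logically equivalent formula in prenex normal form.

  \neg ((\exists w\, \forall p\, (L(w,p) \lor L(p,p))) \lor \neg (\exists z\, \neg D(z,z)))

\forall w\, \exists p\, \exists z\, (\neg L(w,p) \land \neg L(p,p) \land \neg D(z,z))

Move each ¬ inward, flipping quantifiers it crosses:
  (\forall w\, \exists p\, (\neg L(w,p) \land \neg L(p,p))) \land (\exists z\, \neg D(z,z))
All bound variables are already distinct, so no renaming is needed.
Finally move all quantifiers to the prefix:
  \forall w\, \exists p\, \exists z\, (\neg L(w,p) \land \neg L(p,p) \land \neg D(z,z))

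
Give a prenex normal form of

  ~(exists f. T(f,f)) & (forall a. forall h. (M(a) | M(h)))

Drive negations inward (¬∀x A ≡ ∃x ¬A, ¬∃x A ≡ ∀x ¬A, De Morgan for ∧/∨):
  (forall f. ~T(f,f)) & (forall a. forall h. (M(a) | M(h)))
All bound variables are already distinct, so no renaming is needed.
Finally move all quantifiers to the prefix:
  forall f. forall a. forall h. (~T(f,f) & (M(a) | M(h)))

forall f. forall a. forall h. (~T(f,f) & (M(a) | M(h)))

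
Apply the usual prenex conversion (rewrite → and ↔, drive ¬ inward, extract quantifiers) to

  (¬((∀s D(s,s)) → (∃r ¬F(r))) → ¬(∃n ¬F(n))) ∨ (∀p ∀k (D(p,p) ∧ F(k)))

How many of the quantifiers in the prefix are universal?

3

Rewrite implications/biconditionals: A → B as ¬A ∨ B.
  ¬¬(¬(∀s D(s,s)) ∨ (∃r ¬F(r))) ∨ ¬(∃n ¬F(n)) ∨ (∀p ∀k (D(p,p) ∧ F(k)))
Drive negations inward (¬∀x A ≡ ∃x ¬A, ¬∃x A ≡ ∀x ¬A, De Morgan for ∧/∨):
  (∃s ¬D(s,s)) ∨ (∃r ¬F(r)) ∨ (∀n F(n)) ∨ (∀p ∀k (D(p,p) ∧ F(k)))
All bound variables are already distinct, so no renaming is needed.
Finally move all quantifiers to the prefix:
  ∃s ∃r ∀n ∀p ∀k (¬D(s,s) ∨ ¬F(r) ∨ F(n) ∨ D(p,p) ∧ F(k))
The prefix is ∃s ∃r ∀n ∀p ∀k: 3 universal, 2 existential.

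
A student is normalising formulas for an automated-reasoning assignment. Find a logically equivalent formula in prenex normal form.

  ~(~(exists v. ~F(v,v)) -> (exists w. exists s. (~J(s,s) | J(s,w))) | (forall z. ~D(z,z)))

First replace A → B with ¬A ∨ B.
  ~(~~(exists v. ~F(v,v)) | (exists w. exists s. (~J(s,s) | J(s,w))) | (forall z. ~D(z,z)))
Drive negations inward (¬∀x A ≡ ∃x ¬A, ¬∃x A ≡ ∀x ¬A, De Morgan for ∧/∨):
  (forall v. F(v,v)) & (forall w. forall s. (J(s,s) & ~J(s,w))) & (exists z. D(z,z))
Finally move all quantifiers to the prefix:
  forall v. forall w. forall s. exists z. (F(v,v) & J(s,s) & ~J(s,w) & D(z,z))

forall v. forall w. forall s. exists z. (F(v,v) & J(s,s) & ~J(s,w) & D(z,z))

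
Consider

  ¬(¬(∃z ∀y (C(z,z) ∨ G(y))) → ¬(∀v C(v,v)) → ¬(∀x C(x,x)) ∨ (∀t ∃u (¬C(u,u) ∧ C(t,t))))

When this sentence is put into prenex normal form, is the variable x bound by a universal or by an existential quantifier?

universal

Rewrite implications/biconditionals: A → B as ¬A ∨ B.
  ¬(¬¬(∃z ∀y (C(z,z) ∨ G(y))) ∨ ¬¬(∀v C(v,v)) ∨ ¬(∀x C(x,x)) ∨ (∀t ∃u (¬C(u,u) ∧ C(t,t))))
Drive negations inward (¬∀x A ≡ ∃x ¬A, ¬∃x A ≡ ∀x ¬A, De Morgan for ∧/∨):
  (∀z ∃y (¬C(z,z) ∧ ¬G(y))) ∧ (∃v ¬C(v,v)) ∧ (∀x C(x,x)) ∧ (∃t ∀u (C(u,u) ∨ ¬C(t,t)))
All bound variables are already distinct, so no renaming is needed.
Extract every quantifier outward, since the variables are now distinct and don't occur free across branches:
  ∀z ∃y ∃v ∀x ∃t ∀u (¬C(z,z) ∧ ¬G(y) ∧ ¬C(v,v) ∧ C(x,x) ∧ (C(u,u) ∨ ¬C(t,t)))
The quantifier ∀x sits under an even number of negations (counting the antecedent side of each →), so it remains universal.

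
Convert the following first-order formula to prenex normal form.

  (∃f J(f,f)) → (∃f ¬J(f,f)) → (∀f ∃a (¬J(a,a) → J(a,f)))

∀f ∀x1 ∀s ∃a (¬J(f,f) ∨ J(x1,x1) ∨ J(a,a) ∨ J(a,s))

First replace A → B with ¬A ∨ B.
  ¬(∃f J(f,f)) ∨ ¬(∃f ¬J(f,f)) ∨ (∀f ∃a (¬¬J(a,a) ∨ J(a,f)))
Push ¬ through the quantifiers and connectives to reach negation normal form:
  (∀f ¬J(f,f)) ∨ (∀f J(f,f)) ∨ (∀f ∃a (J(a,a) ∨ J(a,f)))
Give each quantifier a distinct variable: f↦x1, f↦s.
  (∀f ¬J(f,f)) ∨ (∀x1 J(x1,x1)) ∨ (∀s ∃a (J(a,a) ∨ J(a,s)))
Extract every quantifier outward, since the variables are now distinct and don't occur free across branches:
  ∀f ∀x1 ∀s ∃a (¬J(f,f) ∨ J(x1,x1) ∨ J(a,a) ∨ J(a,s))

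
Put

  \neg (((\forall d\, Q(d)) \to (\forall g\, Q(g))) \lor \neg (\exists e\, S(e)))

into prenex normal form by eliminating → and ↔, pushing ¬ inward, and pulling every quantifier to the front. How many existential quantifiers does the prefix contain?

Rewrite implications/biconditionals: A → B as ¬A ∨ B.
  \neg (\neg (\forall d\, Q(d)) \lor (\forall g\, Q(g)) \lor \neg (\exists e\, S(e)))
Push ¬ through the quantifiers and connectives to reach negation normal form:
  (\forall d\, Q(d)) \land (\exists g\, \neg Q(g)) \land (\exists e\, S(e))
All bound variables are already distinct, so no renaming is needed.
Extract every quantifier outward, since the variables are now distinct and don't occur free across branches:
  \forall d\, \exists g\, \exists e\, (Q(d) \land \neg Q(g) \land S(e))
The prefix is \forall d \exists g \exists e: 1 universal, 2 existential.

2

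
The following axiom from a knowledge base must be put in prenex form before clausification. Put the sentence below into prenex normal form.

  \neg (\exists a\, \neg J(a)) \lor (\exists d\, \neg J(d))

Drive negations inward (¬∀x A ≡ ∃x ¬A, ¬∃x A ≡ ∀x ¬A, De Morgan for ∧/∨):
  (\forall a\, J(a)) \lor (\exists d\, \neg J(d))
Extract every quantifier outward, since the variables are now distinct and don't occur free across branches:
  \forall a\, \exists d\, (J(a) \lor \neg J(d))

\forall a\, \exists d\, (J(a) \lor \neg J(d))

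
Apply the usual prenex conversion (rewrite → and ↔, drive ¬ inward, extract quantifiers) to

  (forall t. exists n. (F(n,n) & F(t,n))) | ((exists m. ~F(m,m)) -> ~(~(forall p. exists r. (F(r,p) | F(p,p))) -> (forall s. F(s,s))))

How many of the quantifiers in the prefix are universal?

3

Rewrite implications/biconditionals: A → B as ¬A ∨ B.
  (forall t. exists n. (F(n,n) & F(t,n))) | ~(exists m. ~F(m,m)) | ~(~~(forall p. exists r. (F(r,p) | F(p,p))) | (forall s. F(s,s)))
Push ¬ through the quantifiers and connectives to reach negation normal form:
  (forall t. exists n. (F(n,n) & F(t,n))) | (forall m. F(m,m)) | (exists p. forall r. (~F(r,p) & ~F(p,p))) & (exists s. ~F(s,s))
All bound variables are already distinct, so no renaming is needed.
Extract every quantifier outward, since the variables are now distinct and don't occur free across branches:
  forall t. exists n. forall m. exists p. forall r. exists s. (F(n,n) & F(t,n) | F(m,m) | ~F(r,p) & ~F(p,p) & ~F(s,s))
The prefix is forall t exists n forall m exists p forall r exists s: 3 universal, 3 existential.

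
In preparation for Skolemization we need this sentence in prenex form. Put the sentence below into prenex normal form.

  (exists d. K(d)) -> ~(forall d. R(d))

forall d. exists x. (~K(d) | ~R(x))

Rewrite implications/biconditionals: A → B as ¬A ∨ B.
  ~(exists d. K(d)) | ~(forall d. R(d))
Drive negations inward (¬∀x A ≡ ∃x ¬A, ¬∃x A ≡ ∀x ¬A, De Morgan for ∧/∨):
  (forall d. ~K(d)) | (exists d. ~R(d))
Give each quantifier a distinct variable: d↦x.
  (forall d. ~K(d)) | (exists x. ~R(x))
Finally move all quantifiers to the prefix:
  forall d. exists x. (~K(d) | ~R(x))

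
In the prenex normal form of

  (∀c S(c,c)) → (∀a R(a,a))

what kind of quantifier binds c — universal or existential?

Eliminate → and ↔ using ¬ and ∨.
  ¬(∀c S(c,c)) ∨ (∀a R(a,a))
Push ¬ through the quantifiers and connectives to reach negation normal form:
  (∃c ¬S(c,c)) ∨ (∀a R(a,a))
Finally move all quantifiers to the prefix:
  ∃c ∀a (¬S(c,c) ∨ R(a,a))
The quantifier ∀c sits under an odd number of negations (counting the antecedent side of each →), so it flips to ∃c.

existential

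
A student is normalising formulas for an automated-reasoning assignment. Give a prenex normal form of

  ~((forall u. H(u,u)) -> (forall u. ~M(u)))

forall u. exists v1. (H(u,u) & M(v1))

Rewrite implications/biconditionals: A → B as ¬A ∨ B.
  ~(~(forall u. H(u,u)) | (forall u. ~M(u)))
Push ¬ through the quantifiers and connectives to reach negation normal form:
  (forall u. H(u,u)) & (exists u. M(u))
Rename bound variables to avoid capture: u↦v1.
  (forall u. H(u,u)) & (exists v1. M(v1))
Finally move all quantifiers to the prefix:
  forall u. exists v1. (H(u,u) & M(v1))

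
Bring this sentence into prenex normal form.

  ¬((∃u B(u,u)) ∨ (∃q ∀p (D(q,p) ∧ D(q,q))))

∀u ∀q ∃p (¬B(u,u) ∧ (¬D(q,p) ∨ ¬D(q,q)))

Move each ¬ inward, flipping quantifiers it crosses:
  (∀u ¬B(u,u)) ∧ (∀q ∃p (¬D(q,p) ∨ ¬D(q,q)))
Finally move all quantifiers to the prefix:
  ∀u ∀q ∃p (¬B(u,u) ∧ (¬D(q,p) ∨ ¬D(q,q)))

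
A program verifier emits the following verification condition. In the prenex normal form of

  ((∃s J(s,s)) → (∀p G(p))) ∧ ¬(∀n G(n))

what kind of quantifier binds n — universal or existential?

existential

Rewrite implications/biconditionals: A → B as ¬A ∨ B.
  (¬(∃s J(s,s)) ∨ (∀p G(p))) ∧ ¬(∀n G(n))
Push ¬ through the quantifiers and connectives to reach negation normal form:
  ((∀s ¬J(s,s)) ∨ (∀p G(p))) ∧ (∃n ¬G(n))
Finally move all quantifiers to the prefix:
  ∀s ∀p ∃n ((¬J(s,s) ∨ G(p)) ∧ ¬G(n))
The quantifier ∀n sits under an odd number of negations (counting the antecedent side of each →), so it flips to ∃n.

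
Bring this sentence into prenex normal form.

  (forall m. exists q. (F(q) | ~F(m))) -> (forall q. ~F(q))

exists m. forall q. forall r. (~F(q) & F(m) | ~F(r))

Eliminate → and ↔ using ¬ and ∨.
  ~(forall m. exists q. (F(q) | ~F(m))) | (forall q. ~F(q))
Move each ¬ inward, flipping quantifiers it crosses:
  (exists m. forall q. (~F(q) & F(m))) | (forall q. ~F(q))
Rename bound variables to avoid capture: q↦r.
  (exists m. forall q. (~F(q) & F(m))) | (forall r. ~F(r))
Finally move all quantifiers to the prefix:
  exists m. forall q. forall r. (~F(q) & F(m) | ~F(r))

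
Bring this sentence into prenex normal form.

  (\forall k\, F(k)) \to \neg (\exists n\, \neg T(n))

\exists k\, \forall n\, (\neg F(k) \lor T(n))

Eliminate → and ↔ using ¬ and ∨.
  \neg (\forall k\, F(k)) \lor \neg (\exists n\, \neg T(n))
Drive negations inward (¬∀x A ≡ ∃x ¬A, ¬∃x A ≡ ∀x ¬A, De Morgan for ∧/∨):
  (\exists k\, \neg F(k)) \lor (\forall n\, T(n))
Pull the quantifiers to the front (each side's bound variable is not free in the other side):
  \exists k\, \forall n\, (\neg F(k) \lor T(n))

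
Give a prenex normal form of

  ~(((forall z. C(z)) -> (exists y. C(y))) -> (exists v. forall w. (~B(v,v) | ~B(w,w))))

Eliminate → and ↔ using ¬ and ∨.
  ~(~(~(forall z. C(z)) | (exists y. C(y))) | (exists v. forall w. (~B(v,v) | ~B(w,w))))
Move each ¬ inward, flipping quantifiers it crosses:
  ((exists z. ~C(z)) | (exists y. C(y))) & (forall v. exists w. (B(v,v) & B(w,w)))
All bound variables are already distinct, so no renaming is needed.
Pull the quantifiers to the front (each side's bound variable is not free in the other side):
  exists z. exists y. forall v. exists w. ((~C(z) | C(y)) & B(v,v) & B(w,w))

exists z. exists y. forall v. exists w. ((~C(z) | C(y)) & B(v,v) & B(w,w))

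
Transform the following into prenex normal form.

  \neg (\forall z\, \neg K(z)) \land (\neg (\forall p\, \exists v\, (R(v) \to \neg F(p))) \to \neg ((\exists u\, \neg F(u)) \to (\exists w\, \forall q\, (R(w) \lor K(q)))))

Rewrite implications/biconditionals: A → B as ¬A ∨ B.
  \neg (\forall z\, \neg K(z)) \land (\neg \neg (\forall p\, \exists v\, (\neg R(v) \lor \neg F(p))) \lor \neg (\neg (\exists u\, \neg F(u)) \lor (\exists w\, \forall q\, (R(w) \lor K(q)))))
Drive negations inward (¬∀x A ≡ ∃x ¬A, ¬∃x A ≡ ∀x ¬A, De Morgan for ∧/∨):
  (\exists z\, K(z)) \land ((\forall p\, \exists v\, (\neg R(v) \lor \neg F(p))) \lor (\exists u\, \neg F(u)) \land (\forall w\, \exists q\, (\neg R(w) \land \neg K(q))))
Finally move all quantifiers to the prefix:
  \exists z\, \forall p\, \exists v\, \exists u\, \forall w\, \exists q\, (K(z) \land (\neg R(v) \lor \neg F(p) \lor \neg F(u) \land \neg R(w) \land \neg K(q)))

\exists z\, \forall p\, \exists v\, \exists u\, \forall w\, \exists q\, (K(z) \land (\neg R(v) \lor \neg F(p) \lor \neg F(u) \land \neg R(w) \land \neg K(q)))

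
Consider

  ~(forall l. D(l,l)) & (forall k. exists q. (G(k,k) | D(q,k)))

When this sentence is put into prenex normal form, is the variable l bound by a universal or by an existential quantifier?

existential

Move each ¬ inward, flipping quantifiers it crosses:
  (exists l. ~D(l,l)) & (forall k. exists q. (G(k,k) | D(q,k)))
All bound variables are already distinct, so no renaming is needed.
Pull the quantifiers to the front (each side's bound variable is not free in the other side):
  exists l. forall k. exists q. (~D(l,l) & (G(k,k) | D(q,k)))
The quantifier forall l sits under an odd number of negations, so it flips to exists l.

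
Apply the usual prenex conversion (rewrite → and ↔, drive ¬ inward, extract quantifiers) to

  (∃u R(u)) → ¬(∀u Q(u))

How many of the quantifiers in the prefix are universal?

1

Rewrite implications/biconditionals: A → B as ¬A ∨ B.
  ¬(∃u R(u)) ∨ ¬(∀u Q(u))
Move each ¬ inward, flipping quantifiers it crosses:
  (∀u ¬R(u)) ∨ (∃u ¬Q(u))
Rename bound variables to avoid capture: u↦t.
  (∀u ¬R(u)) ∨ (∃t ¬Q(t))
Finally move all quantifiers to the prefix:
  ∀u ∃t (¬R(u) ∨ ¬Q(t))
The prefix is ∀u ∃t: 1 universal, 1 existential.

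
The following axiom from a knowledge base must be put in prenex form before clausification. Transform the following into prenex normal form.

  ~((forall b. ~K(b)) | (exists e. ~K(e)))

exists b. forall e. (K(b) & K(e))

Move each ¬ inward, flipping quantifiers it crosses:
  (exists b. K(b)) & (forall e. K(e))
All bound variables are already distinct, so no renaming is needed.
Pull the quantifiers to the front (each side's bound variable is not free in the other side):
  exists b. forall e. (K(b) & K(e))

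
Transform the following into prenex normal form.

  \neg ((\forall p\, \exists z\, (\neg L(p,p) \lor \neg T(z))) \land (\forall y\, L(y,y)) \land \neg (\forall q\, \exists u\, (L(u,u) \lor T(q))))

\exists p\, \forall z\, \exists y\, \forall q\, \exists u\, (L(p,p) \land T(z) \lor \neg L(y,y) \lor L(u,u) \lor T(q))

Push ¬ through the quantifiers and connectives to reach negation normal form:
  (\exists p\, \forall z\, (L(p,p) \land T(z))) \lor (\exists y\, \neg L(y,y)) \lor (\forall q\, \exists u\, (L(u,u) \lor T(q)))
Pull the quantifiers to the front (each side's bound variable is not free in the other side):
  \exists p\, \forall z\, \exists y\, \forall q\, \exists u\, (L(p,p) \land T(z) \lor \neg L(y,y) \lor L(u,u) \lor T(q))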